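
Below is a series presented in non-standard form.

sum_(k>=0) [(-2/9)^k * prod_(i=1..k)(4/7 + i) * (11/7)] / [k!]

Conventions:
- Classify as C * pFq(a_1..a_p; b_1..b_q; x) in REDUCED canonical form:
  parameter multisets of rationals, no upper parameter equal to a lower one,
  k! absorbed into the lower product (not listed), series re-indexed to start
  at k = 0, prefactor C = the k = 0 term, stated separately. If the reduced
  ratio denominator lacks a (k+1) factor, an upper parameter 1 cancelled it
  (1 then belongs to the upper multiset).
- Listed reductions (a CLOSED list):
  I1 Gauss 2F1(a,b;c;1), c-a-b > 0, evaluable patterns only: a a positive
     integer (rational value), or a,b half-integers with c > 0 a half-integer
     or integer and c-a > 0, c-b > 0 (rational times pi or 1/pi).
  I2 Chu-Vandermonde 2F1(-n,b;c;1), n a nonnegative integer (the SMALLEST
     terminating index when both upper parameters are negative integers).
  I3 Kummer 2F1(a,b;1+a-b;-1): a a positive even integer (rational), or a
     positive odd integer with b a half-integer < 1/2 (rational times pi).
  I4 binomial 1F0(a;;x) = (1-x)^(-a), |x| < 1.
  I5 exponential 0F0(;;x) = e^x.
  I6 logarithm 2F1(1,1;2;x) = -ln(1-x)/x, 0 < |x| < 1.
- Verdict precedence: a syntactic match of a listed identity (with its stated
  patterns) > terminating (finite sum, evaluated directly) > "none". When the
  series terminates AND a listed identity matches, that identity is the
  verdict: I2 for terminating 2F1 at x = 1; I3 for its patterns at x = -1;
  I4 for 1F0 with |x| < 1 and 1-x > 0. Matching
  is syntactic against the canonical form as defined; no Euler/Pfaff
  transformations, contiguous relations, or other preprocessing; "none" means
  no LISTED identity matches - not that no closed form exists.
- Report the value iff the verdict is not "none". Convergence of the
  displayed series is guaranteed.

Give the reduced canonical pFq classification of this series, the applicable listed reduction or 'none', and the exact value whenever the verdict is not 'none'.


At argument -2/9: a 1F0 with upper {11/7}, lower {-}, scaled by C = 11/7. Verdict: binomial (I4) fires (the 1F0 binomial series: exponent -11/7, x = -2/9). Its exact value is (11/7) * (11/9)^(-11/7).

First insight: with t_0 = 11/7, the running product (C = 11/7) telescopes to a rising factorial.
Step ratio: r(k) = (-2/9) * (k+11/7) / [(k+1)] - rational in k, leading ratio (-2/9); with t_0 = 11/7, classification follows.


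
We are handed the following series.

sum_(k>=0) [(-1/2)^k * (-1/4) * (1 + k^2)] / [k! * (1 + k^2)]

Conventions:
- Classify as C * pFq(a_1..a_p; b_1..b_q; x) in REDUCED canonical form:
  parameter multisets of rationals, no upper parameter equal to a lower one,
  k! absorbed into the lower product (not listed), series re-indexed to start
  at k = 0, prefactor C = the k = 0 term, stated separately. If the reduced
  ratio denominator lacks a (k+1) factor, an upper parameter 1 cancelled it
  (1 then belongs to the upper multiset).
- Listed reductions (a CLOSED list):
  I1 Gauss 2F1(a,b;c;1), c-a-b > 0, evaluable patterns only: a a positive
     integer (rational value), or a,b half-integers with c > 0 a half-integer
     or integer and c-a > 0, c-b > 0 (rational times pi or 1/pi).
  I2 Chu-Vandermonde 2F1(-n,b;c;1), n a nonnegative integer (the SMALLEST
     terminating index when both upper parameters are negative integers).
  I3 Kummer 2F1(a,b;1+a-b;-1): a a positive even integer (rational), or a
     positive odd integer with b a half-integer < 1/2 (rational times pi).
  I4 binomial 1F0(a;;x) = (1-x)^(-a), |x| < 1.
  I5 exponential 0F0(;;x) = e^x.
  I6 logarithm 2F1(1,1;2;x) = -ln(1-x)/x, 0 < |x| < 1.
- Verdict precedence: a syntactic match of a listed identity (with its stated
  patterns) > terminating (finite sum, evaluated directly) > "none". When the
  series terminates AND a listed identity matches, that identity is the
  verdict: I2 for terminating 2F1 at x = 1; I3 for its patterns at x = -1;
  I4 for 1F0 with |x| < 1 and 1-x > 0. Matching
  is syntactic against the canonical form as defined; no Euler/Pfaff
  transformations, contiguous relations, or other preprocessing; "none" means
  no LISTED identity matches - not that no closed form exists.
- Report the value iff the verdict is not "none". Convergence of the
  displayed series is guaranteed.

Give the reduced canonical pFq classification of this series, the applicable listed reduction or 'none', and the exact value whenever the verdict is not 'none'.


Prefactor -1/4, argument -1/2: 0F0 with upper {-} over lower {-}. Verdict: the exponential series (I5) applies (the 0F0 exponential series at x = -1/2). Sum: (-1/4) * e^(-1/2).

First insight: t_0 being -1/4, striking the common factor k^2 + 1 reduces the term (C = -1/4, x = -1/2).
Step ratio: r(k) = (-1/2) * 1 / [(k+1)] ; factor over Q: parameters, x = (-1/2), and C = -1/4.


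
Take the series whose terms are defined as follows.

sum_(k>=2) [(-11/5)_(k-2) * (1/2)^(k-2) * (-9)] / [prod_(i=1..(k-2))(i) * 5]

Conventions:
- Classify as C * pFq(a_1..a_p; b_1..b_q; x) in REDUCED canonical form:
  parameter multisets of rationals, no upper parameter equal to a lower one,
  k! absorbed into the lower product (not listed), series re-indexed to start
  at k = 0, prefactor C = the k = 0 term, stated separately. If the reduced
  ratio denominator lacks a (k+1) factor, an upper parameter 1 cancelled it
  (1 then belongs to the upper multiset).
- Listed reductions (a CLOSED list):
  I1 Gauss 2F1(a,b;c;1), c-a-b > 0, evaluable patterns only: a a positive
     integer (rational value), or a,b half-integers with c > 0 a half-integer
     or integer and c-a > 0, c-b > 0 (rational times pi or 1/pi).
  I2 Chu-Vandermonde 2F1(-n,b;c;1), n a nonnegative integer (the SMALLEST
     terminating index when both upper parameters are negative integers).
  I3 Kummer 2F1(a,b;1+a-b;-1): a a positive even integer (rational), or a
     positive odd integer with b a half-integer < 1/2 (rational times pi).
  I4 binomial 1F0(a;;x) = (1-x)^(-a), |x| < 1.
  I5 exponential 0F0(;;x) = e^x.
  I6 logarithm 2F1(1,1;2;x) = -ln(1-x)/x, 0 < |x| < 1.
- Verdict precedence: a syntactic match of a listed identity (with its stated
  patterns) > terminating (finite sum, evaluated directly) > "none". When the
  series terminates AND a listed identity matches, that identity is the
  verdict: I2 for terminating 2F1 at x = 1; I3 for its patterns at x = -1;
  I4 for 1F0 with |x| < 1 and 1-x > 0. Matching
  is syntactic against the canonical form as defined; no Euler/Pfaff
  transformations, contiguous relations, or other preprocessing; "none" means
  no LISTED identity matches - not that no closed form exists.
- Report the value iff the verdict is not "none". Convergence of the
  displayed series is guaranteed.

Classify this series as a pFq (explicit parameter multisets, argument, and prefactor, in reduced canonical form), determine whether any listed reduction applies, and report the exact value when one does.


The tell: x = (1/2) and the constant factors (C = -9/5, x = 1/2) combine into one prefactor.
Term ratio: r(k) = (1/2) * (k-11/5) / [(k+1)] - rational in k, leading ratio (1/2); with t_0 = -9/5, classification follows.

Canonical form: C = -9/5 times 1F0 with upper {-11/5}, lower {-}, x = 1/2. Verdict: binomial (I4) fires (the 1F0 binomial series: exponent 11/5, x = 1/2). Value: (-9/5) * (1/2)^(11/5).


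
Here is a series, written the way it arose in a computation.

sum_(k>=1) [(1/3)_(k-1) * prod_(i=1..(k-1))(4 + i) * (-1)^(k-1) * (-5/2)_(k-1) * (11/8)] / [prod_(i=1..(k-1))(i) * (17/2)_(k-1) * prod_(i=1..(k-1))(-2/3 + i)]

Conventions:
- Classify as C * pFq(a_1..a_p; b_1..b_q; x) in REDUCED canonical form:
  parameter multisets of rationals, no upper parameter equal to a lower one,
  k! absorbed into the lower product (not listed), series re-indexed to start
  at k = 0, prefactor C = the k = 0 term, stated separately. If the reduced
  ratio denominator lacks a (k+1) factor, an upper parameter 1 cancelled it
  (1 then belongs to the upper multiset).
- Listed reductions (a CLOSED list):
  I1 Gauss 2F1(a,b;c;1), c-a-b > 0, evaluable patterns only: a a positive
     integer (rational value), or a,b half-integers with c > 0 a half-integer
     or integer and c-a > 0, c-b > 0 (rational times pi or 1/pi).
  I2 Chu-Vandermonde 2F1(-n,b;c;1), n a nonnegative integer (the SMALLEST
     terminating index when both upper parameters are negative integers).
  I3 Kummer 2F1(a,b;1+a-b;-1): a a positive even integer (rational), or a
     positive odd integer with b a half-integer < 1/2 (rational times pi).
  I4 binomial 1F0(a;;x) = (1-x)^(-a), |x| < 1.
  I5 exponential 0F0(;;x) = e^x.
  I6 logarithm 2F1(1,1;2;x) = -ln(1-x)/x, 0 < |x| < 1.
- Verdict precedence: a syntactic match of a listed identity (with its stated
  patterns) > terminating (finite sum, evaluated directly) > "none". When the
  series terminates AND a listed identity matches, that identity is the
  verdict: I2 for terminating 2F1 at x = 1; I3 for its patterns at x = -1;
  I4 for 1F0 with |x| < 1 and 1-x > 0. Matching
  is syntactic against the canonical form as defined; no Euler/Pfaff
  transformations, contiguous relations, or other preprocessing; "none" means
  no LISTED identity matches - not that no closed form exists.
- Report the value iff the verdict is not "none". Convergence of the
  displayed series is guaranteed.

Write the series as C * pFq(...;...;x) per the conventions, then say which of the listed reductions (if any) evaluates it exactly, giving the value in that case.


Prefactor 11/8, argument -1: 2F1 with upper {-5/2, 5} over lower {17/2}. Verdict: the Kummer evaluation I3 applies (x = -1; c = 17/2 equals 1+a-b for upper {-5/2, 5}: listed pattern). Exact value: (1486485/1048576) * pi.

The tell: x = (-1) and the product of the first k integers (C = 11/8, x = -1) is k!.
Consecutive-term ratio: r(k) = (-1) * (k-5/2) (k+5) / [(k+17/2) (k+1)] - rational in k, leading ratio (-1); with t_0 = 11/8, classification follows.


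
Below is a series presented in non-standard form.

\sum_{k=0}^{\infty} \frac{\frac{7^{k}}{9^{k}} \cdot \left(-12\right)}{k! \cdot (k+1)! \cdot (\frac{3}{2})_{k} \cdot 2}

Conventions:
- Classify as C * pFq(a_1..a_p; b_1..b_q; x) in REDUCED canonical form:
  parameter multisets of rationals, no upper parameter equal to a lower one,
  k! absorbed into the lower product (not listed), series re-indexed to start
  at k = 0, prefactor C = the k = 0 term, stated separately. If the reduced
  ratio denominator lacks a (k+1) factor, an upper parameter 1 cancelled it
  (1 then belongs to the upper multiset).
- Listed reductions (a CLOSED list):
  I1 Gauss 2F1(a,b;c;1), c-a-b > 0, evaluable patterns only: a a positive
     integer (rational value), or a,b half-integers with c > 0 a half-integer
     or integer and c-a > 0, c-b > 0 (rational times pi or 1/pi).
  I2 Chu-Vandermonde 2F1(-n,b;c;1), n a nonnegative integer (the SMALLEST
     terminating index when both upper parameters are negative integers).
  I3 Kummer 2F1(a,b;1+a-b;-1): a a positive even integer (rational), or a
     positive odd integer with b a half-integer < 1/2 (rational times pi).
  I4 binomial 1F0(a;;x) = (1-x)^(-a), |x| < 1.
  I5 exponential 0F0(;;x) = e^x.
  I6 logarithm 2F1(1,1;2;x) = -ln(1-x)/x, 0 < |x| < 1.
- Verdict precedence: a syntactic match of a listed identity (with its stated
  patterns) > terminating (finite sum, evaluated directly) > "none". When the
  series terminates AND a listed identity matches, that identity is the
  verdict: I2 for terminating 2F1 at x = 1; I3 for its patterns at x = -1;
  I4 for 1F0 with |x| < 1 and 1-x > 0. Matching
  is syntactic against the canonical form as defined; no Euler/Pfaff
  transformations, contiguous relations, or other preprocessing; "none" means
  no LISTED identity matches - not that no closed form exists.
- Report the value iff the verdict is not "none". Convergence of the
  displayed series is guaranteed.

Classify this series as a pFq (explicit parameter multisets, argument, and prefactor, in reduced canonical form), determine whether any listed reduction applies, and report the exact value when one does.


Classification (C = -6): 0F2 with upper {-}, lower {\frac{3}{2}, 2}, argument x = \frac{7}{9}. Verdict: no listed reduction: x = \frac{7}{9} and upper {-} fail every I1-I6 pattern.

Key step: x = \frac{7}{9} and the two geometric factors (C = -6) combine into one argument.
Step ratio: r(k) = \frac{7}{9} * 1 / [(k+\frac{3}{2}) (k+2) (k+1)] - rational in k, leading ratio \frac{7}{9}; with t_0 = -6, classification follows.


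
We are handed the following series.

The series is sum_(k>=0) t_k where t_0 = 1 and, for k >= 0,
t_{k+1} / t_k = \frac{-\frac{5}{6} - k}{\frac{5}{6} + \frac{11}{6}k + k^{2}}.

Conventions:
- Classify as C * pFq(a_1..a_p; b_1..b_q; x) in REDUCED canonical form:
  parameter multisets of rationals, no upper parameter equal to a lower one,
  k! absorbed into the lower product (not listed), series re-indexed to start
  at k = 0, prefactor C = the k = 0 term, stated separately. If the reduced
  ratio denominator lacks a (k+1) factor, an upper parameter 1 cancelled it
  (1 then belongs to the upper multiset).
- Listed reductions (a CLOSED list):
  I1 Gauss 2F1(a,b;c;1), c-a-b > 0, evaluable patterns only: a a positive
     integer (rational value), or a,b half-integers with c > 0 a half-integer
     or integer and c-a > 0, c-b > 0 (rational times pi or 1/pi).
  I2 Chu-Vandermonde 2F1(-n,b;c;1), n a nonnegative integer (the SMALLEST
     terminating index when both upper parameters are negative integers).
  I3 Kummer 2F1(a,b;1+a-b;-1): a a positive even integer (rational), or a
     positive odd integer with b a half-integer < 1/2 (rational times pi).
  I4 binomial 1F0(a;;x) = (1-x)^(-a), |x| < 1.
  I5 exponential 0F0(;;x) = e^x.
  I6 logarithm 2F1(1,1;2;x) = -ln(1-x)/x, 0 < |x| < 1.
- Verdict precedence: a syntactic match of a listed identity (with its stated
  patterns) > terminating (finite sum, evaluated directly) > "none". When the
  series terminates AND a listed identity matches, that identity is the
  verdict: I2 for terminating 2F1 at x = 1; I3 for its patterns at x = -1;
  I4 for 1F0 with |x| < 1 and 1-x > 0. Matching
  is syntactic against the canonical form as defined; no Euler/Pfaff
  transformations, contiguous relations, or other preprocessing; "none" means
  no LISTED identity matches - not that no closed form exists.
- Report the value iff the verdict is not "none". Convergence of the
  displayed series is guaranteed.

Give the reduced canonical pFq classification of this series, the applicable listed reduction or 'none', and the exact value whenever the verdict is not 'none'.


This is 1 * 0F0(-; -; -1) in reduced canonical form. Verdict at x = -1: exponential (I5) matches (the 0F0 exponential series at x = -1). Its exact value is e^{-1}.

The tell: with t_0 = 1, the parameter 5/6 appears in both the upper and lower lists and cancels.
Step ratio: r(k) = -1 * 1 / [(k+1)] - rational in k. x = -1; t_0 = 1; negate the roots.


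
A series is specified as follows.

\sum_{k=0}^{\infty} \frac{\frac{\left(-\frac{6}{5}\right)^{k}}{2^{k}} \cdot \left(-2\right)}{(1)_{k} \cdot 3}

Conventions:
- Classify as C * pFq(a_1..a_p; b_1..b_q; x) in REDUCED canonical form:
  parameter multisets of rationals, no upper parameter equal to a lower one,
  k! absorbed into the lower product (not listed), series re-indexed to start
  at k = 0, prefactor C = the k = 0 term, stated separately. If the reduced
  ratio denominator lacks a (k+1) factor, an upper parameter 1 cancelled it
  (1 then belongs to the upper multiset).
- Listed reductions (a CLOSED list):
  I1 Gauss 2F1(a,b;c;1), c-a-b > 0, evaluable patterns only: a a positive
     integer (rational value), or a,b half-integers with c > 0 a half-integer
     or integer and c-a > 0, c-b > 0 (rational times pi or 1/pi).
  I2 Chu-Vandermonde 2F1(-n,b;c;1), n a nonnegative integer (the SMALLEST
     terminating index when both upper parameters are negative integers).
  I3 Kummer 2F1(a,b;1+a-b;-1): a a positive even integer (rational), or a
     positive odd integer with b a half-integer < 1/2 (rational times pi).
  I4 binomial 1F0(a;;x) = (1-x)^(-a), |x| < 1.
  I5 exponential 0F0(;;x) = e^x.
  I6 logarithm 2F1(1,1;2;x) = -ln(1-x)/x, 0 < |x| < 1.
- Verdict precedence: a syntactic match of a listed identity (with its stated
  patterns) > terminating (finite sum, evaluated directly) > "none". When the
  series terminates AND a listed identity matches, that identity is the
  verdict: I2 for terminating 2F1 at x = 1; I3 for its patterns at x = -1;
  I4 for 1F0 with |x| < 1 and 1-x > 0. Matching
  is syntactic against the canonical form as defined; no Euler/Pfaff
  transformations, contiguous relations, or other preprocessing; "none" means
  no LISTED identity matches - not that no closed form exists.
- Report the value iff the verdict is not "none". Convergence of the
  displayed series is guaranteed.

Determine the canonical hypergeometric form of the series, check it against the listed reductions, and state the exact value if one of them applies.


This is -\frac{2}{3} * 0F0(-; -; -\frac{3}{5}) in reduced canonical form. Verdict at x = -\frac{3}{5}: the exponential series (I5) matches (the 0F0 exponential series at x = -\frac{3}{5}). Its exact value is \left(-\frac{2}{3}\right) \cdot e^{-\frac{3}{5}}.

The tell: t_0 being -\frac{2}{3}, (1)_k (C = -2/3) is k! itself.
Consecutive-term ratio: r(k) = -\frac{3}{5} * 1 / [(k+1)] - rational in k, leading ratio -\frac{3}{5}; with t_0 = -\frac{2}{3}, classification follows.


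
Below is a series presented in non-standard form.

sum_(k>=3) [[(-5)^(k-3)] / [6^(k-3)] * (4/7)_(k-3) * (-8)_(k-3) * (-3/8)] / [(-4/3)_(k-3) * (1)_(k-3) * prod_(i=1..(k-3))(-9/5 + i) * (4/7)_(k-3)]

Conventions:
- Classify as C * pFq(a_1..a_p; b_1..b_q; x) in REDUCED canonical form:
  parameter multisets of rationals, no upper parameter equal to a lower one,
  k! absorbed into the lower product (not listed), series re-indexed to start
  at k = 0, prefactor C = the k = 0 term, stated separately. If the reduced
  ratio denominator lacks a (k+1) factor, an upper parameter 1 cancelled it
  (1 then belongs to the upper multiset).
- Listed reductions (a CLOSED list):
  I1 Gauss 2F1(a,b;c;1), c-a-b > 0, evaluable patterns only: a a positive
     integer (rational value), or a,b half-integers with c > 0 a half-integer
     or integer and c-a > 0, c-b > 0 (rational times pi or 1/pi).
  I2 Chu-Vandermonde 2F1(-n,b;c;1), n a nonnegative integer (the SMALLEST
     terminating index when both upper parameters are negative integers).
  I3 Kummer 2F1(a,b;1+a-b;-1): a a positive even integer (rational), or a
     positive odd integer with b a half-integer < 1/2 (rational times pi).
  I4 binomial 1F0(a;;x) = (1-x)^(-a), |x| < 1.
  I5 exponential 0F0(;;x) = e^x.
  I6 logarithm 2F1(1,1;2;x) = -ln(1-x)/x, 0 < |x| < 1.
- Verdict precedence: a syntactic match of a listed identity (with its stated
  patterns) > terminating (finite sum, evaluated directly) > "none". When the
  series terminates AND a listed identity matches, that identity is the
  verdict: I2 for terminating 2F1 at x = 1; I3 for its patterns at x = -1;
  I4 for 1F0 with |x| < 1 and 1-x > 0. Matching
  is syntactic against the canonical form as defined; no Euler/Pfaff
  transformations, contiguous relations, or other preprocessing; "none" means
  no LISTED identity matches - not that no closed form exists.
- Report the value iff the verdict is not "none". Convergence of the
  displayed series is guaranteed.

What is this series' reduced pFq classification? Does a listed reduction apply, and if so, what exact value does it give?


Key observation: with t_0 = -3/8, the lower running product (C = -3/8, x = -5/6) is a rising factorial.
Adjacent-term ratio: r(k) = (-5/6) * (k-8) / [(k-4/3) (k-4/5) (k+1)] - poly over poly, x = (-5/6) from leading terms; C = -3/8 at k = 0.

At argument -5/6: a 1F2 with upper {-8}, lower {-4/3, -4/5}, scaled by C = -3/8. Verdict: terminating. With -8 upstairs the series is a 9-term polynomial sum; evaluated term by term. Its exact value is 3099407564757207037/8177801408544768.


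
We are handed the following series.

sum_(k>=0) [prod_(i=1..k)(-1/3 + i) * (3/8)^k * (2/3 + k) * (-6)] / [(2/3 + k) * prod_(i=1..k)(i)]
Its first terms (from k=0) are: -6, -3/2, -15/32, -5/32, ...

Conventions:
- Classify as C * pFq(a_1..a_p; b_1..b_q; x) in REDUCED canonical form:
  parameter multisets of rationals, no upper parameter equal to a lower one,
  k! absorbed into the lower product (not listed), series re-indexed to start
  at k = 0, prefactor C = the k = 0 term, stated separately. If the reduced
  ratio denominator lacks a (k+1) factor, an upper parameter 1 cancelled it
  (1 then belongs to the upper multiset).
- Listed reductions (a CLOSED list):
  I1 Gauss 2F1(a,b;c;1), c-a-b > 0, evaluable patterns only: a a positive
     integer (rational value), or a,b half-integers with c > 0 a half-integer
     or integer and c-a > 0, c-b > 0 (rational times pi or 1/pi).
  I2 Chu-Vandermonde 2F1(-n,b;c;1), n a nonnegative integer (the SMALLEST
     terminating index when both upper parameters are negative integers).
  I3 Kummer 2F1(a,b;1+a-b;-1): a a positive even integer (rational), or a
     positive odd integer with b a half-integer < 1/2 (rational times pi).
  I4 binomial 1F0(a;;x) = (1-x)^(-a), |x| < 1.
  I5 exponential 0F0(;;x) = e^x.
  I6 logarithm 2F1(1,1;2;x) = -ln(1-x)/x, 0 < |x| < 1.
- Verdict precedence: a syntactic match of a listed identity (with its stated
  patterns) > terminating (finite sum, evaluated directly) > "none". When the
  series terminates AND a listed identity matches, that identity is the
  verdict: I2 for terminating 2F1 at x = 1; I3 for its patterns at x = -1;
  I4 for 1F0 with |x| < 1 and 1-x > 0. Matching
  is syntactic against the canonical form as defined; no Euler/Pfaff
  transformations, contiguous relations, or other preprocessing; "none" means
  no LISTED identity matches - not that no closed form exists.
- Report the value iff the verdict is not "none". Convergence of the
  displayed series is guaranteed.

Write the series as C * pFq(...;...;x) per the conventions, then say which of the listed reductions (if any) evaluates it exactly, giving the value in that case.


At argument 3/8: a 1F0 with upper {2/3}, lower {-}, scaled by C = -6. Verdict: the binomial series (I4) applies (the 1F0 binomial series: exponent -2/3, x = 3/8). Value: (-6) * (5/8)^(-2/3).

The tell: t_0 being -6, the product of the first k integers (C = -6, x = 3/8) is k!.
Term ratio: r(k) = (3/8) * (k+2/3) / [(k+1)] - poly over poly, x = (3/8) from leading terms; C = -6 at k = 0.


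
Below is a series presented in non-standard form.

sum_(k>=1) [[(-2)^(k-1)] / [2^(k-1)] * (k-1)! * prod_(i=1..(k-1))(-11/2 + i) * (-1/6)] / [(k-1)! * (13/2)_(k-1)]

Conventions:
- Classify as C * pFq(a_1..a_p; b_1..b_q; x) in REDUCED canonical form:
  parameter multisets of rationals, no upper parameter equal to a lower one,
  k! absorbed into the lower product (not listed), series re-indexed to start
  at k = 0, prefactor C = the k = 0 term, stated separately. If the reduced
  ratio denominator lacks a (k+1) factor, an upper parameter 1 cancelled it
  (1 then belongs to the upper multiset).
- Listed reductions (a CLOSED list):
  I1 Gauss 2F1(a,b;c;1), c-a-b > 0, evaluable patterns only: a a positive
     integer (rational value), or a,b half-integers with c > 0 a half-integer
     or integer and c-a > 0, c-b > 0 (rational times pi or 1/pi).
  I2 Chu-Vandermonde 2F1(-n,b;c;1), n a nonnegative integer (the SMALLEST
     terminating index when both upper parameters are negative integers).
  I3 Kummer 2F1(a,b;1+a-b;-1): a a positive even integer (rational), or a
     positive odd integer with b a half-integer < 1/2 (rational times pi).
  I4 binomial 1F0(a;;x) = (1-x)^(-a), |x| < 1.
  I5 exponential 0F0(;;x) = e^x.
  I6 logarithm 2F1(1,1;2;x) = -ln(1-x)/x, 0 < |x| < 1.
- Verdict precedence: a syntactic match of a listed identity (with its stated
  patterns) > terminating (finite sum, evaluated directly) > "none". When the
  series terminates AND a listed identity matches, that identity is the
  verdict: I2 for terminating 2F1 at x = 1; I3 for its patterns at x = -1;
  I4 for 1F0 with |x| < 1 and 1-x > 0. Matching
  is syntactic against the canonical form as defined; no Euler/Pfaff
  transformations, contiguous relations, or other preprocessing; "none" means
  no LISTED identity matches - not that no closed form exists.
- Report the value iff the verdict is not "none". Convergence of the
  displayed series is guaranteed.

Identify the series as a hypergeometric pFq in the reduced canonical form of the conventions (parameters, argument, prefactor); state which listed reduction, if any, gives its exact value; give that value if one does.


x = -1 here; the reduced form reads 2F1, upper {-9/2, 1}, lower {13/2}, C = -1/6. Verdict (x = -1): the Kummer evaluation I3 applies (x = -1; c = 13/2 equals 1+a-b for upper {-9/2, 1}: listed pattern). Its exact value is (-231/2048) * pi.

The tell: t_0 = -1/6 here, and the two k-th powers (prefactor -1/6) combine into one argument.
Ratio: r(k) = (-1) * (k-9/2) (k+1) / [(k+13/2) (k+1)] - rational; roots negated = parameters, x = (-1), C = -1/6.


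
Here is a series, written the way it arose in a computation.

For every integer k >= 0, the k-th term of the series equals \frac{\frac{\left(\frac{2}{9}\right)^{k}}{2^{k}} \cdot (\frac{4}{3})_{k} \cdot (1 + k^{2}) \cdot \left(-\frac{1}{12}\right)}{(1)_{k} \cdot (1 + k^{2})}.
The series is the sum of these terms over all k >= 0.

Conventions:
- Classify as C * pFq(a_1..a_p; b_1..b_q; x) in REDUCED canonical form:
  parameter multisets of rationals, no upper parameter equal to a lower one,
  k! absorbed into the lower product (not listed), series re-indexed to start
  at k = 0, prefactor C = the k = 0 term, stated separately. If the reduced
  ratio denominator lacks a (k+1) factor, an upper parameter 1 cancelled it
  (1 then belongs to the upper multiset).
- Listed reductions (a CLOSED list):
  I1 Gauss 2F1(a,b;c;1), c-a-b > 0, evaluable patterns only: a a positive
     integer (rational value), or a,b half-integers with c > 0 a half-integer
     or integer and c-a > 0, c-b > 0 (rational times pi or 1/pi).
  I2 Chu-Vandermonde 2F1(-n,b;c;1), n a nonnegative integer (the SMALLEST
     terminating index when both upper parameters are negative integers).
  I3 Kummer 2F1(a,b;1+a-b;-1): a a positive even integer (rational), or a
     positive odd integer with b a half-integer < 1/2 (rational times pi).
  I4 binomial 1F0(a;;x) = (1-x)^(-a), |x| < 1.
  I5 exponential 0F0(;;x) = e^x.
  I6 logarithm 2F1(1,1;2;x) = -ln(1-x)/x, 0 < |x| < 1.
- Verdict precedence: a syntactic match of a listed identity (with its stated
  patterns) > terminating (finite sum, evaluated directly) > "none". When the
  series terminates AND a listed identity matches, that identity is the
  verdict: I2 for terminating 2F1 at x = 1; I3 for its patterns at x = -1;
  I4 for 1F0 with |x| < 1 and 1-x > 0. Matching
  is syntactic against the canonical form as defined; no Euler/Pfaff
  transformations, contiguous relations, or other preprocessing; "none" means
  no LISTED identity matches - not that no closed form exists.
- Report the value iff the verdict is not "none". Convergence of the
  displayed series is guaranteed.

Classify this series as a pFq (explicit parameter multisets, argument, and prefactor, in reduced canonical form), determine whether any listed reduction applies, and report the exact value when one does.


x = \frac{1}{9} here; the reduced form reads 1F0, upper {\frac{4}{3}}, lower {-}, C = -\frac{1}{12}. Verdict: binomial (I4) applies (the 1F0 binomial series: exponent -4/3, x = \frac{1}{9}). Sum: \left(-\frac{1}{12}\right) \cdot \left(\frac{8}{9}\right)^{-\frac{4}{3}}.

Structural cue: from the first term -\frac{1}{12}: the two k-th powers (C = -1/12, x = 1/9) combine into one argument.
Step ratio: r(k) = \frac{1}{9} * (k+\frac{4}{3}) / [(k+1)] - rational; roots negated = parameters, x = \frac{1}{9}, C = -\frac{1}{12}.


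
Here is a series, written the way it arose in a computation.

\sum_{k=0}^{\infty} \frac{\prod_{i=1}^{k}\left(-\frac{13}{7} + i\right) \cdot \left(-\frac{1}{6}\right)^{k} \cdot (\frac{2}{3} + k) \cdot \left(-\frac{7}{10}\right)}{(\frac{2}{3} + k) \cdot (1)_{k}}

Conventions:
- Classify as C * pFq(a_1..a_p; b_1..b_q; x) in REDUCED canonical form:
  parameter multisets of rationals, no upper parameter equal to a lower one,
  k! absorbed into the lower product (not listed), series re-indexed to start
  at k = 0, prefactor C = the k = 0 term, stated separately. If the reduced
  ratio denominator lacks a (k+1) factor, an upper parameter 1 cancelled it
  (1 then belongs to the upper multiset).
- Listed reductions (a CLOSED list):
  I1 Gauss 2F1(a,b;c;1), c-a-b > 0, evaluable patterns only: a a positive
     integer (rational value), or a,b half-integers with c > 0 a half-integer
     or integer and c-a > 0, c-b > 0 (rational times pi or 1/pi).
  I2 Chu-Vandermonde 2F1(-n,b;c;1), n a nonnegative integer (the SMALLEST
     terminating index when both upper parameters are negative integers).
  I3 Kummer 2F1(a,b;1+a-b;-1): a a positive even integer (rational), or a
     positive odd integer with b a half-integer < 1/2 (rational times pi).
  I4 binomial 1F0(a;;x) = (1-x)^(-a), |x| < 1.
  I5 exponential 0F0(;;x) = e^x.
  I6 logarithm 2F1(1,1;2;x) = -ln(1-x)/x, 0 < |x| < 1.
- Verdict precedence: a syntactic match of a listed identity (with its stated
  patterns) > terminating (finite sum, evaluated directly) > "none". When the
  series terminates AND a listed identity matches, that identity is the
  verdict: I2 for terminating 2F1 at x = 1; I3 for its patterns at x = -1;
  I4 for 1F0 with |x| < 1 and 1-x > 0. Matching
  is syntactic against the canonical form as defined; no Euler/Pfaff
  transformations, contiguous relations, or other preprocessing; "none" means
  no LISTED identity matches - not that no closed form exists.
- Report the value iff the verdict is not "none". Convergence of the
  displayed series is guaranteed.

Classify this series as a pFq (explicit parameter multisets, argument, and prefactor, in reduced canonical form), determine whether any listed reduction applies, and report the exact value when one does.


Structural cue: from the first term -\frac{7}{10}: the running product (prefactor -7/10) telescopes to a rising factorial.
Term ratio: r(k) = -\frac{1}{6} * (k-\frac{6}{7}) / [(k+1)] - rational; roots negated = parameters, x = -\frac{1}{6}, C = -\frac{7}{10}.

Reduced: x = -\frac{1}{6}, 1F0, upper = {-\frac{6}{7}}, lower = {-}, C = -\frac{7}{10}. Verdict: the binomial series (I4) applies (the 1F0 binomial series: exponent 6/7, x = -\frac{1}{6}). Hence: \left(-\frac{7}{10}\right) \cdot \left(\frac{7}{6}\right)^{\frac{6}{7}}.


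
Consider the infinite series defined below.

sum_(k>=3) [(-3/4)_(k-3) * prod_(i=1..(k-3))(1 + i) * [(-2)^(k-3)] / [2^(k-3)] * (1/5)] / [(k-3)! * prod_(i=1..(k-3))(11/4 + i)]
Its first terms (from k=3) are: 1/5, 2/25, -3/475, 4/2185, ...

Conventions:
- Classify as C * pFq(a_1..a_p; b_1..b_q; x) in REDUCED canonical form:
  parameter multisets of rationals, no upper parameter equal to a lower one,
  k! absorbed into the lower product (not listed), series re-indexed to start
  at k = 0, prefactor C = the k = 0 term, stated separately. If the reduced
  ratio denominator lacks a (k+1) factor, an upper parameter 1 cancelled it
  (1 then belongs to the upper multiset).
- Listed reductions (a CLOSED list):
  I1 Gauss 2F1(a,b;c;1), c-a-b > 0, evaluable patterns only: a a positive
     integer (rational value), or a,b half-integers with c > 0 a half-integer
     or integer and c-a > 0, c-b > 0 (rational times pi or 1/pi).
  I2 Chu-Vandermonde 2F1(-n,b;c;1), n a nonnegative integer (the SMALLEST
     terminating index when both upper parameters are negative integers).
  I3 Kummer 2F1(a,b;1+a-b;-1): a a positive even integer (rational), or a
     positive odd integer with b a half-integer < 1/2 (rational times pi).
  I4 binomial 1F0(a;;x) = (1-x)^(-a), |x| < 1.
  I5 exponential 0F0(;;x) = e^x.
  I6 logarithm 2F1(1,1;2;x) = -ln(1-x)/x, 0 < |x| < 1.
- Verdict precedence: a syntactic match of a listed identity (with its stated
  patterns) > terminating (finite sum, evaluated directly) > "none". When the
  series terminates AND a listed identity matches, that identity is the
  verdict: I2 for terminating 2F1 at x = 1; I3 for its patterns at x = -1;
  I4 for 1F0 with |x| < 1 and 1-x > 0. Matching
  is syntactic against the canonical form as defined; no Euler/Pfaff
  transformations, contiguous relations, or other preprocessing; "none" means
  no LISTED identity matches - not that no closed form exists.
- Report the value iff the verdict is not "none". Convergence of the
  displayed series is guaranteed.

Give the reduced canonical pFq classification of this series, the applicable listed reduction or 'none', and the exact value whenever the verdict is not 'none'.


Structural cue: from the first term 1/5: the lower running product (prefactor 1/5) is a rising factorial.
Consecutive-term ratio: r(k) = (-1) * (k-3/4) (k+2) / [(k+15/4) (k+1)] - rational in k, leading ratio (-1); with t_0 = 1/5, classification follows.

The series (x = -1) is 2F1: upper {-3/4, 2}, lower {15/4}, prefactor 1/5. Verdict (x = -1): Kummer's theorem (I3) applies (x = -1; c = 15/4 equals 1+a-b for upper {-3/4, 2}: listed pattern). Hence: 11/40.


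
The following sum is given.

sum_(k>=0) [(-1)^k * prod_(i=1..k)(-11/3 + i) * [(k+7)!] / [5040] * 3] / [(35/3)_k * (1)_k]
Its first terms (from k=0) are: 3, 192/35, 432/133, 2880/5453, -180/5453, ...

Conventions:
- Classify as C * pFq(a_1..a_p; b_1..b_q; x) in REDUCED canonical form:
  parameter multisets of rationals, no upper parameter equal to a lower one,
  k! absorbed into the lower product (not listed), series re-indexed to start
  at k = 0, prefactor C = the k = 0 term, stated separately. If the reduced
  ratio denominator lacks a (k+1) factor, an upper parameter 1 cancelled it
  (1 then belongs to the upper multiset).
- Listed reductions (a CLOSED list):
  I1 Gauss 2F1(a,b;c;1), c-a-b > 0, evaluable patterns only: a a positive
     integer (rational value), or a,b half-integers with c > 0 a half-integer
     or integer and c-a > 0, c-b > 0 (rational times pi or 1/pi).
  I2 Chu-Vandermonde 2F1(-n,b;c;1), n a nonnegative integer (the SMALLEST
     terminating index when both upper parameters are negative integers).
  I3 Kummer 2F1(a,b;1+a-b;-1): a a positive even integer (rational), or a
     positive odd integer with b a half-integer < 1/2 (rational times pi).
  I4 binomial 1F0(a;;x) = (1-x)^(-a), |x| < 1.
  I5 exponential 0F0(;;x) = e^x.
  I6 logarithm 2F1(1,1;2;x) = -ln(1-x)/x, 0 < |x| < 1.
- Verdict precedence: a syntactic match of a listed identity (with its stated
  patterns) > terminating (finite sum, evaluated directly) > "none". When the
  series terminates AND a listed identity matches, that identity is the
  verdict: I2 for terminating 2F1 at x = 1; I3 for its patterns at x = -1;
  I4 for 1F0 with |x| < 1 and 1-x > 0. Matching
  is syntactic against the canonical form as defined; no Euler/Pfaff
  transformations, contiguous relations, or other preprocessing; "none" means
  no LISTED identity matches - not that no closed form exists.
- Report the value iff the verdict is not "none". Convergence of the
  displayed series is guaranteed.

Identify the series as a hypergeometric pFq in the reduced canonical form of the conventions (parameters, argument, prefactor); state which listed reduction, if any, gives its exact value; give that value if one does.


The series (x = -1) is 2F1: upper {-8/3, 8}, lower {35/3}, prefactor 3. Verdict (x = -1): Kummer (I3) applies (x = -1; c = 35/3 equals 1+a-b for upper {-8/3, 8}: listed pattern). Value: 34684/2835.

The tell: with t_0 = 3, (1)_k (C = 3, x = -1) is k! itself.
Consecutive-term ratio: r(k) = (-1) * (k-8/3) (k+8) / [(k+35/3) (k+1)] - rational; roots negated = parameters, x = (-1), C = 3.


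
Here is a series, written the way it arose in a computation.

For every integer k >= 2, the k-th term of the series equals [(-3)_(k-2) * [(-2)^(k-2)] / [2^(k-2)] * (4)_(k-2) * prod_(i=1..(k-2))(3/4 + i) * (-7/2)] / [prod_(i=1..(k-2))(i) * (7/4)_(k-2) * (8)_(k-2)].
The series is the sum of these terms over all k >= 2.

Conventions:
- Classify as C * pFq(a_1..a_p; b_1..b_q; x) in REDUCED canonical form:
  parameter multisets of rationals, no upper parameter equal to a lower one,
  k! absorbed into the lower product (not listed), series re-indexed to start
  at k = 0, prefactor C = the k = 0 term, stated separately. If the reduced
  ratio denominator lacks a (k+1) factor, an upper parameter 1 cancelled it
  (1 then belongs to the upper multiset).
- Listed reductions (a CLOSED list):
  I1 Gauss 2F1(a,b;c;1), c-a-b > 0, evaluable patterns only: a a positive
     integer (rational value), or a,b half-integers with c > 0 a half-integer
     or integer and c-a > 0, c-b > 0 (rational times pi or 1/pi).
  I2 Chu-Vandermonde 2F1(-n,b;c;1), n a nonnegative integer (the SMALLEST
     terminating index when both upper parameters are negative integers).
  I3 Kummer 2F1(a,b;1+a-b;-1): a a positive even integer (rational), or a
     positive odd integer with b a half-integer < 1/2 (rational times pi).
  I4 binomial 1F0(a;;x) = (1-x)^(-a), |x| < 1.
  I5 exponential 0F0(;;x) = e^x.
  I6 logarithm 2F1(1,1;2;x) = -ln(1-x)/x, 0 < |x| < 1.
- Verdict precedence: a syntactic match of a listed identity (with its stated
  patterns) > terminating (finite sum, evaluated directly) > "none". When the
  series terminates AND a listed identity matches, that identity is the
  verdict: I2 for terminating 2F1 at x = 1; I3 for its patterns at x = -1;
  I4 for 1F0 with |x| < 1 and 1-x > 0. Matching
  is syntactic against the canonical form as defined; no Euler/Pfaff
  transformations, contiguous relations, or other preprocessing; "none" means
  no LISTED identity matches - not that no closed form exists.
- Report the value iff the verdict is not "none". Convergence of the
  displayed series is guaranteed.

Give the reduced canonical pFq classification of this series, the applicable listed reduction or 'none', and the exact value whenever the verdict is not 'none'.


Classification (C = -7/2): 2F1 with upper {-3, 4}, lower {8}, argument x = -1. Verdict: Kummer's theorem (I3) fires (x = -1; c = 8 equals 1+a-b for upper {-3, 4}: listed pattern). Sum: -49/4.

Key observation: t_0 = -7/2 here, and the parameter 7/4 appears in both the upper and lower lists and cancels.
Consecutive-term ratio: r(k) = (-1) * (k-3) (k+4) / [(k+8) (k+1)] - poly over poly, x = (-1) from leading terms; C = -7/2 at k = 0.


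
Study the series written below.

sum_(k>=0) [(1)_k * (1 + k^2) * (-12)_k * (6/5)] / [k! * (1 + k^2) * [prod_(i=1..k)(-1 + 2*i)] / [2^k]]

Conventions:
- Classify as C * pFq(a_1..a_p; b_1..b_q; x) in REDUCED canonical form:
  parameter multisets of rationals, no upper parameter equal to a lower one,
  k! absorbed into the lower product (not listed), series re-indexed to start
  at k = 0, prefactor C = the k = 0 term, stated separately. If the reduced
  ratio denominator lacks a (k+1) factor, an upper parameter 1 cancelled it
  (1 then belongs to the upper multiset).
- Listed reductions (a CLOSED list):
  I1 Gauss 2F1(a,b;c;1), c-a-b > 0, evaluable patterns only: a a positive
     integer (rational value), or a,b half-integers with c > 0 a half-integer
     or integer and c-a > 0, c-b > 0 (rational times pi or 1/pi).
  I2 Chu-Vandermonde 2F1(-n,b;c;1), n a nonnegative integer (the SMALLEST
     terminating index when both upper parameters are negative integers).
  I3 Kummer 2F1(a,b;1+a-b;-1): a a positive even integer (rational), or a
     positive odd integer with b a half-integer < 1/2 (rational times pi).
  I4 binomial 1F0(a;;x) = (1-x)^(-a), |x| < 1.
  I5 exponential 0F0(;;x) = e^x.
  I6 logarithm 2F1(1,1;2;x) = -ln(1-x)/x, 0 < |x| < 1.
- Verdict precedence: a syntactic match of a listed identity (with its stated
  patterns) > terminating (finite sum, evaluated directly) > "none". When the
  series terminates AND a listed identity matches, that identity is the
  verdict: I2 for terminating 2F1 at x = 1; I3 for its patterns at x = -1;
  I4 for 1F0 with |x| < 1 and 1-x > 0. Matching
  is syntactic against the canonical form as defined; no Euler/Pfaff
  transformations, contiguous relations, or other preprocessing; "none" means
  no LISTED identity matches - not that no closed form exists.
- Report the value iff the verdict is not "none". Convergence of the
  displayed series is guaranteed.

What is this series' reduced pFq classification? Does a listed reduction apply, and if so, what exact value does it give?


Classification (C = 6/5): 2F1 with upper {-12, 1}, lower {1/2}, argument x = 1. Verdict (x = 1): Vandermonde's identity (I2) applies (terminating 2F1 at x = 1 with n = 12, b = 1, c = 1/2). Hence: -6/115.

Key observation: with t_0 = 6/5, k^2 + 1 divides numerator and denominator alike; C = 6/5, x = 1 after cancelling.
Ratio: r(k) = 1 * (k-12) (k+1) / [(k+1/2) (k+1)] ; factor over Q: parameters, x = 1, and C = 6/5.
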